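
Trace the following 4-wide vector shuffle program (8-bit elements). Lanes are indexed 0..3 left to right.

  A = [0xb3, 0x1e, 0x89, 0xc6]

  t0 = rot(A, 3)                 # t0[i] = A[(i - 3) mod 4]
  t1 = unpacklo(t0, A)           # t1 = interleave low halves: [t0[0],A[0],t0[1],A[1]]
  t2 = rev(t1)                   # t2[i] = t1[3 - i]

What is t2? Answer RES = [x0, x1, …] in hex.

RES = [ 0x1e  0x89  0xb3  0x1e ]

→ t0 |1e|89|c6|b3|
→ t1 |1e|b3|89|1e|
→ t2 |1e|89|b3|1e|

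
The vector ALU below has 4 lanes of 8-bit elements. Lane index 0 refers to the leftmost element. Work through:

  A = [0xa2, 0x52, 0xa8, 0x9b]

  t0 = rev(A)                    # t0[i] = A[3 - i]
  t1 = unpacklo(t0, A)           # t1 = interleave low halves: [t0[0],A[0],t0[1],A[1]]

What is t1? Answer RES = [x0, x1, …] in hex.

→ t0 |9b|a8|52|a2|
→ t1 |9b|a2|a8|52|

RES = [ 0x9b  0xa2  0xa8  0x52 ]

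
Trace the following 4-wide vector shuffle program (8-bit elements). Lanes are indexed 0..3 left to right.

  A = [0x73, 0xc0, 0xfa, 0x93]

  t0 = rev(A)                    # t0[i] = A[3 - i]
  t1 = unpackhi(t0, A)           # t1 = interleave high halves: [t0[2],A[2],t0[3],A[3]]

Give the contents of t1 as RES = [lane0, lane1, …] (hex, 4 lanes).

  t0: 93 fa c0 73
  t1: c0 fa 73 93

RES = [ 0xc0  0xfa  0x73  0x93 ]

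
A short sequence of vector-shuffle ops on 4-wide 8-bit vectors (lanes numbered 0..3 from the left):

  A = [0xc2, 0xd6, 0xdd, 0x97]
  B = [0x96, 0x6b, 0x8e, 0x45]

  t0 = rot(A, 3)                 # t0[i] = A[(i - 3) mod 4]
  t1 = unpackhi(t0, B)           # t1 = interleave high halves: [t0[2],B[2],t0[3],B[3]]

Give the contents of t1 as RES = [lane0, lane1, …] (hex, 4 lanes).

t0 = [0xd6, 0xdd, 0x97, 0xc2]
t1 = [0x97, 0x8e, 0xc2, 0x45]

RES = [0x97, 0x8e, 0xc2, 0x45]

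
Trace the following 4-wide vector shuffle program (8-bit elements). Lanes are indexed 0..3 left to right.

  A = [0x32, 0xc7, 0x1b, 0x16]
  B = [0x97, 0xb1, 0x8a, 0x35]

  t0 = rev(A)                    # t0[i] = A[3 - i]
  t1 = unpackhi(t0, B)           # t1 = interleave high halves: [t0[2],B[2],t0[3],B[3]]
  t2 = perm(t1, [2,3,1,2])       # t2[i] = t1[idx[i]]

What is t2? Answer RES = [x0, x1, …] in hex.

→ t0 |16|1b|c7|32|
→ t1 |c7|8a|32|35|
→ t2 |32|35|8a|32|

RES = [ 0x32  0x35  0x8a  0x32 ]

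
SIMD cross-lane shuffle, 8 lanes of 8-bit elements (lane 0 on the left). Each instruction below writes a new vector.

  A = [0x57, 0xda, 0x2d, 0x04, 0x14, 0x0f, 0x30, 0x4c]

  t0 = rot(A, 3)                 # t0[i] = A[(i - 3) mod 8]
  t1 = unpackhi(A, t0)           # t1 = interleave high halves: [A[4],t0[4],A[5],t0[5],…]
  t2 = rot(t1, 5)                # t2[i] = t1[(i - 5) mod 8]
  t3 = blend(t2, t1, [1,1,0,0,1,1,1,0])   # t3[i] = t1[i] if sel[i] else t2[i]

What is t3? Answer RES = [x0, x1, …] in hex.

RES = [0x14, 0xda, 0x04, 0x4c, 0x30, 0x04, 0x4c, 0x0f]

  t0: 0f 30 4c 57 da 2d 04 14
  t1: 14 da 0f 2d 30 04 4c 14
  t2: 2d 30 04 4c 14 14 da 0f
  t3: 14 da 04 4c 30 04 4c 0f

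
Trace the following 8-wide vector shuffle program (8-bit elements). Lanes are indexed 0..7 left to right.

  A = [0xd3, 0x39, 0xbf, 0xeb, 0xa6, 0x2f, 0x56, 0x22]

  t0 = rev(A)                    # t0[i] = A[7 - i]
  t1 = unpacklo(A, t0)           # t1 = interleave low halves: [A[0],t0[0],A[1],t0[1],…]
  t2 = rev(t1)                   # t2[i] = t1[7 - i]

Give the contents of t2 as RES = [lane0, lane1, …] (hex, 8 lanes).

  t0: 22 56 2f a6 eb bf 39 d3
  t1: d3 22 39 56 bf 2f eb a6
  t2: a6 eb 2f bf 56 39 22 d3

RES = [0xa6, 0xeb, 0x2f, 0xbf, 0x56, 0x39, 0x22, 0xd3]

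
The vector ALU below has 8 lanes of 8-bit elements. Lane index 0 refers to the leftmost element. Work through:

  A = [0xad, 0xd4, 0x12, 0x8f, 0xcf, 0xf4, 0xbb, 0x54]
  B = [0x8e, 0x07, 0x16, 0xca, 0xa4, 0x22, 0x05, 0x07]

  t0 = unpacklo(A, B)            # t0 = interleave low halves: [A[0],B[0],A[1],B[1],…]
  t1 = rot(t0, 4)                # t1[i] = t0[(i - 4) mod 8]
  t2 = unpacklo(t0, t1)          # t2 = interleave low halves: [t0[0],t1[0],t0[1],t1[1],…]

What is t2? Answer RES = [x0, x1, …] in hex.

RES = [0xad, 0x12, 0x8e, 0x16, 0xd4, 0x8f, 0x07, 0xca]

t0 = [0xad, 0x8e, 0xd4, 0x07, 0x12, 0x16, 0x8f, 0xca]
t1 = [0x12, 0x16, 0x8f, 0xca, 0xad, 0x8e, 0xd4, 0x07]
t2 = [0xad, 0x12, 0x8e, 0x16, 0xd4, 0x8f, 0x07, 0xca]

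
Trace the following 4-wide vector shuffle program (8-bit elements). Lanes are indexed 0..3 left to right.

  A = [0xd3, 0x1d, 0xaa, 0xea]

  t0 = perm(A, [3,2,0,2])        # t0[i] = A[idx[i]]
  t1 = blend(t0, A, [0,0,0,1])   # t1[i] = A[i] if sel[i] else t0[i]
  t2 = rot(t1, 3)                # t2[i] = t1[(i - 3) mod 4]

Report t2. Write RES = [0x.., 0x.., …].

  t0: ea aa d3 aa
  t1: ea aa d3 ea
  t2: aa d3 ea ea

RES = [ 0xaa  0xd3  0xea  0xea ]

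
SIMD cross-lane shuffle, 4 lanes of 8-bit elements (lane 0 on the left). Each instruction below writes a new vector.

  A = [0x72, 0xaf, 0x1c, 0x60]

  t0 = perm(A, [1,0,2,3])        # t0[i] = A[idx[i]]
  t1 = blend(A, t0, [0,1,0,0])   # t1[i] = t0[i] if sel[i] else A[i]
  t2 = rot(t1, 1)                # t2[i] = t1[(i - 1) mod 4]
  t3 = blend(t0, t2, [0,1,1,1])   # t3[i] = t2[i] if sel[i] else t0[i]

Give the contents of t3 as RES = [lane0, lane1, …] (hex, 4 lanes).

RES = [0xaf, 0x72, 0x72, 0x1c]

t0 = [0xaf, 0x72, 0x1c, 0x60]
t1 = [0x72, 0x72, 0x1c, 0x60]
t2 = [0x60, 0x72, 0x72, 0x1c]
t3 = [0xaf, 0x72, 0x72, 0x1c]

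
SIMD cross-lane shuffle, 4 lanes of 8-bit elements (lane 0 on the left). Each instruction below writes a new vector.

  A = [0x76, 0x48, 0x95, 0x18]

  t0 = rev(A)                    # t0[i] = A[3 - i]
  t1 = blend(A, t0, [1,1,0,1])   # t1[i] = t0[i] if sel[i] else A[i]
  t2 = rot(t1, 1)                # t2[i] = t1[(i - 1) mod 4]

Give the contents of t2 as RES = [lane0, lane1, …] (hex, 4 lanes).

→ t0 |18|95|48|76|
→ t1 |18|95|95|76|
→ t2 |76|18|95|95|

RES = [0x76, 0x18, 0x95, 0x95]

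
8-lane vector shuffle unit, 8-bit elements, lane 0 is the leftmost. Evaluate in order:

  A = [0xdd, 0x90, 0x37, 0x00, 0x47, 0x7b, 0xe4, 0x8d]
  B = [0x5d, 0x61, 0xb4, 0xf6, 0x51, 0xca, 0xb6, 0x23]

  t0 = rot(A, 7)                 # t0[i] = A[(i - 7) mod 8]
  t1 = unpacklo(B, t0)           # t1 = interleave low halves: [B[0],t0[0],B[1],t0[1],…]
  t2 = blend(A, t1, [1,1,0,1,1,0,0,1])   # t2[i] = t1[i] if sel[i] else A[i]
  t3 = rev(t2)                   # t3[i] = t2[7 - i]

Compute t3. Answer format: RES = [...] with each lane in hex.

→ t0 |90|37|00|47|7b|e4|8d|dd|
→ t1 |5d|90|61|37|b4|00|f6|47|
→ t2 |5d|90|37|37|b4|7b|e4|47|
→ t3 |47|e4|7b|b4|37|37|90|5d|

RES = [ 0x47  0xe4  0x7b  0xb4  0x37  0x37  0x90  0x5d ]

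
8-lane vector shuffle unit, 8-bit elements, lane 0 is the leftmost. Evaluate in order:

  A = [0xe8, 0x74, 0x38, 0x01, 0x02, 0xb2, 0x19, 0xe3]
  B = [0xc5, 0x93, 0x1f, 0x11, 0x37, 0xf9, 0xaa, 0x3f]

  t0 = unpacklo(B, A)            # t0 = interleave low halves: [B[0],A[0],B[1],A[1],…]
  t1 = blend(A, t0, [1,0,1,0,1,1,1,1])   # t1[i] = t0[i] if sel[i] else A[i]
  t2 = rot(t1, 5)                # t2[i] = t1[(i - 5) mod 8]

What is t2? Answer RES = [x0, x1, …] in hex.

RES = [0x01, 0x1f, 0x38, 0x11, 0x01, 0xc5, 0x74, 0x93]

→ t0 |c5|e8|93|74|1f|38|11|01|
→ t1 |c5|74|93|01|1f|38|11|01|
→ t2 |01|1f|38|11|01|c5|74|93|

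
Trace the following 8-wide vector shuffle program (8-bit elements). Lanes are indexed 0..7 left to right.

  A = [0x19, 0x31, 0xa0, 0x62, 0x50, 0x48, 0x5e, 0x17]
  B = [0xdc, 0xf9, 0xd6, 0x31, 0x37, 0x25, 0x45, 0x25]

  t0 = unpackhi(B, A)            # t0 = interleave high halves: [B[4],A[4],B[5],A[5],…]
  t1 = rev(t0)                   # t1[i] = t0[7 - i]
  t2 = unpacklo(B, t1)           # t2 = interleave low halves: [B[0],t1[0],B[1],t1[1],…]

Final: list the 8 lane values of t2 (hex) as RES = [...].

RES = [0xdc, 0x17, 0xf9, 0x25, 0xd6, 0x5e, 0x31, 0x45]

→ t0 |37|50|25|48|45|5e|25|17|
→ t1 |17|25|5e|45|48|25|50|37|
→ t2 |dc|17|f9|25|d6|5e|31|45|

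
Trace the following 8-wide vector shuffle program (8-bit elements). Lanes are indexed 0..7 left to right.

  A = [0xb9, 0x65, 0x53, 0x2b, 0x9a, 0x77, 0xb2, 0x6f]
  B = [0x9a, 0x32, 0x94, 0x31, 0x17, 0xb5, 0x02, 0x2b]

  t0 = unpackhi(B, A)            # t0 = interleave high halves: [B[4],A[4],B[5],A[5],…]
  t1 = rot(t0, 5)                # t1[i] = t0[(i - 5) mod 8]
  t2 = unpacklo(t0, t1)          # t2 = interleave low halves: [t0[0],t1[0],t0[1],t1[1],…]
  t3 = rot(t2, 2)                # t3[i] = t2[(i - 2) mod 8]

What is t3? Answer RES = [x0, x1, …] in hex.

t0 = [0x17, 0x9a, 0xb5, 0x77, 0x02, 0xb2, 0x2b, 0x6f]
t1 = [0x77, 0x02, 0xb2, 0x2b, 0x6f, 0x17, 0x9a, 0xb5]
t2 = [0x17, 0x77, 0x9a, 0x02, 0xb5, 0xb2, 0x77, 0x2b]
t3 = [0x77, 0x2b, 0x17, 0x77, 0x9a, 0x02, 0xb5, 0xb2]

RES = [0x77, 0x2b, 0x17, 0x77, 0x9a, 0x02, 0xb5, 0xb2]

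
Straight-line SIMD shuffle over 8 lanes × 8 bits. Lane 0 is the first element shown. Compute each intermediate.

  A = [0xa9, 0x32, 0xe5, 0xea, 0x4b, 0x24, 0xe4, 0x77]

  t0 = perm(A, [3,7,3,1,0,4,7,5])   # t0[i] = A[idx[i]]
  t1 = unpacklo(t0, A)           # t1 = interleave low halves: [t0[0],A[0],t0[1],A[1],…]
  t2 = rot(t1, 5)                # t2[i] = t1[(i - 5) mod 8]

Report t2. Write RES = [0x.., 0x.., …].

  t0: ea 77 ea 32 a9 4b 77 24
  t1: ea a9 77 32 ea e5 32 ea
  t2: 32 ea e5 32 ea ea a9 77

RES = [ 0x32  0xea  0xe5  0x32  0xea  0xea  0xa9  0x77 ]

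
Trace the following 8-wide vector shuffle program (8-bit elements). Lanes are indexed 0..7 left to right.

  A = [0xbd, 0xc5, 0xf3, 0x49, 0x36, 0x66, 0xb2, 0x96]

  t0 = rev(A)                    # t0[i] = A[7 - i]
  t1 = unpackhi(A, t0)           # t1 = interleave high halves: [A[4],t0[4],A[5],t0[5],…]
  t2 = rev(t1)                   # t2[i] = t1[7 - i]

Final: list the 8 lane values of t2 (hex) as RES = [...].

  t0: 96 b2 66 36 49 f3 c5 bd
  t1: 36 49 66 f3 b2 c5 96 bd
  t2: bd 96 c5 b2 f3 66 49 36

RES = [ 0xbd  0x96  0xc5  0xb2  0xf3  0x66  0x49  0x36 ]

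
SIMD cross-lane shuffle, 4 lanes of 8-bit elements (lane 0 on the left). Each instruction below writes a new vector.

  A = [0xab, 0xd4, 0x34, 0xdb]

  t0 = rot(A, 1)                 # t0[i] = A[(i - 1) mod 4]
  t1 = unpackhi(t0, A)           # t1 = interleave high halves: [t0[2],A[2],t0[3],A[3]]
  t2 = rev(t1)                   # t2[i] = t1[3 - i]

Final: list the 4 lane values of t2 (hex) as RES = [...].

→ t0 |db|ab|d4|34|
→ t1 |d4|34|34|db|
→ t2 |db|34|34|d4|

RES = [0xdb, 0x34, 0x34, 0xd4]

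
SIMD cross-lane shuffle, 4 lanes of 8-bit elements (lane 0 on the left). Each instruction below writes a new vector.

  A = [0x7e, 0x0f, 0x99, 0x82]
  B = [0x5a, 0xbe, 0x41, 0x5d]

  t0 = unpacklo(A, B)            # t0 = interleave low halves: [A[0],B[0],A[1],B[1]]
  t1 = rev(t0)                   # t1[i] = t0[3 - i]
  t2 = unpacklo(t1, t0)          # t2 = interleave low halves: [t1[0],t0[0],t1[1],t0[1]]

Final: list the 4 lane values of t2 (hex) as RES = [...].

→ t0 |7e|5a|0f|be|
→ t1 |be|0f|5a|7e|
→ t2 |be|7e|0f|5a|

RES = [ 0xbe  0x7e  0x0f  0x5a ]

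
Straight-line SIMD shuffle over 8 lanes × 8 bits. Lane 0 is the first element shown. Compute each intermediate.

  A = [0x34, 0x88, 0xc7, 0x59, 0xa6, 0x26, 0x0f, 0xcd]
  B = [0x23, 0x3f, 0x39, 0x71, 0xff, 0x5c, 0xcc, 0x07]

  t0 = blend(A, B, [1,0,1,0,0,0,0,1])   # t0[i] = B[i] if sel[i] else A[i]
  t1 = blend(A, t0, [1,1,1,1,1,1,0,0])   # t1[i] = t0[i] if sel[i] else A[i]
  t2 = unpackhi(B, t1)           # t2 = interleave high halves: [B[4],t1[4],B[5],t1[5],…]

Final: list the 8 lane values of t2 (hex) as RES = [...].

RES = [0xff, 0xa6, 0x5c, 0x26, 0xcc, 0x0f, 0x07, 0xcd]

  t0: 23 88 39 59 a6 26 0f 07
  t1: 23 88 39 59 a6 26 0f cd
  t2: ff a6 5c 26 cc 0f 07 cd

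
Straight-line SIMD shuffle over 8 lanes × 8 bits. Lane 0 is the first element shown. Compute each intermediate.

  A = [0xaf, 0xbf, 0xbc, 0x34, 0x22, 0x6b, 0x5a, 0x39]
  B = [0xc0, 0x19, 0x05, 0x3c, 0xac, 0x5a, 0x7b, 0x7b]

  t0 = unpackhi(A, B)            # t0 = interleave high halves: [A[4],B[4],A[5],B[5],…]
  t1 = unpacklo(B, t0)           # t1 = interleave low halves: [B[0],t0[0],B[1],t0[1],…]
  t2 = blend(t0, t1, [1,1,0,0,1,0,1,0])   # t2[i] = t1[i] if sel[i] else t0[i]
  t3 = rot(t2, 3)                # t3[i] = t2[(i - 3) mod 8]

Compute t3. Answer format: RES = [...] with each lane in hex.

RES = [0x7b, 0x3c, 0x7b, 0xc0, 0x22, 0x6b, 0x5a, 0x05]

  t0: 22 ac 6b 5a 5a 7b 39 7b
  t1: c0 22 19 ac 05 6b 3c 5a
  t2: c0 22 6b 5a 05 7b 3c 7b
  t3: 7b 3c 7b c0 22 6b 5a 05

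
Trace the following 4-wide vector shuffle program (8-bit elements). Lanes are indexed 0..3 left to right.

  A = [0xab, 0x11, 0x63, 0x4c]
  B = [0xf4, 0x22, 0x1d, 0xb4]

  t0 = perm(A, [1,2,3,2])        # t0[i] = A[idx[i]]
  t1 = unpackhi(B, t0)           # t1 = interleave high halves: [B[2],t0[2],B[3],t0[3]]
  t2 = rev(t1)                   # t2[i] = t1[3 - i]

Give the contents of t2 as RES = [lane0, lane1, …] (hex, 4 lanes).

  t0: 11 63 4c 63
  t1: 1d 4c b4 63
  t2: 63 b4 4c 1d

RES = [ 0x63  0xb4  0x4c  0x1d ]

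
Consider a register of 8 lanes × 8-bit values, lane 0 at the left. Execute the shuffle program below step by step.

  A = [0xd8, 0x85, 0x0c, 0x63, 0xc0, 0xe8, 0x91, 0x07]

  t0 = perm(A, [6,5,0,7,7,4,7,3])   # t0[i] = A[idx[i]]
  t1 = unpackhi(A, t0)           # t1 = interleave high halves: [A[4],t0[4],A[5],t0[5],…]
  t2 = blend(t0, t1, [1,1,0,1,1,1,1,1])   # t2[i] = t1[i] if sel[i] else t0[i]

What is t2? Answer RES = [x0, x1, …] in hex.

RES = [0xc0, 0x07, 0xd8, 0xc0, 0x91, 0x07, 0x07, 0x63]

→ t0 |91|e8|d8|07|07|c0|07|63|
→ t1 |c0|07|e8|c0|91|07|07|63|
→ t2 |c0|07|d8|c0|91|07|07|63|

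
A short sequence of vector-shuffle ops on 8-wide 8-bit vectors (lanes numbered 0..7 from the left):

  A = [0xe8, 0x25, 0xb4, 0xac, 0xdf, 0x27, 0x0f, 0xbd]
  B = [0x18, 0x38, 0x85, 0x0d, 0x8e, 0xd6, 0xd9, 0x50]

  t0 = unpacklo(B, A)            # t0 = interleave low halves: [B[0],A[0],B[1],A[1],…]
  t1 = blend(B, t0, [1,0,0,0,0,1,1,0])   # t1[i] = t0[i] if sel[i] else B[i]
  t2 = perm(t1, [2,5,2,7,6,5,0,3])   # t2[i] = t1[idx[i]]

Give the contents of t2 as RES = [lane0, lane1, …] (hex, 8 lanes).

RES = [ 0x85  0xb4  0x85  0x50  0x0d  0xb4  0x18  0x0d ]

→ t0 |18|e8|38|25|85|b4|0d|ac|
→ t1 |18|38|85|0d|8e|b4|0d|50|
→ t2 |85|b4|85|50|0d|b4|18|0d|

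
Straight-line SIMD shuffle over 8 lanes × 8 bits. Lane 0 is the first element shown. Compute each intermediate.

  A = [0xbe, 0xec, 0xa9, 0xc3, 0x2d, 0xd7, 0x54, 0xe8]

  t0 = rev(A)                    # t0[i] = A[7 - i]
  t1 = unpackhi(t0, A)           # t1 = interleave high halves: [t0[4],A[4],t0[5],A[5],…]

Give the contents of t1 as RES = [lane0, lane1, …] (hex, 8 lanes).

RES = [0xc3, 0x2d, 0xa9, 0xd7, 0xec, 0x54, 0xbe, 0xe8]

  t0: e8 54 d7 2d c3 a9 ec be
  t1: c3 2d a9 d7 ec 54 be e8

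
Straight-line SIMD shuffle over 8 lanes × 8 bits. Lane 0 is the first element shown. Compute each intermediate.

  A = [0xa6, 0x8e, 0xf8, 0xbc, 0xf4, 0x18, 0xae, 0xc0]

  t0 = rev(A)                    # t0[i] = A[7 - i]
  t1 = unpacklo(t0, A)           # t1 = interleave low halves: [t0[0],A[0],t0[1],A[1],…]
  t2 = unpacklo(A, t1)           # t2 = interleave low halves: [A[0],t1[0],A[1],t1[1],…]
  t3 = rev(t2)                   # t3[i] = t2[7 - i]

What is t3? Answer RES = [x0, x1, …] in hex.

RES = [ 0x8e  0xbc  0xae  0xf8  0xa6  0x8e  0xc0  0xa6 ]

t0 = [0xc0, 0xae, 0x18, 0xf4, 0xbc, 0xf8, 0x8e, 0xa6]
t1 = [0xc0, 0xa6, 0xae, 0x8e, 0x18, 0xf8, 0xf4, 0xbc]
t2 = [0xa6, 0xc0, 0x8e, 0xa6, 0xf8, 0xae, 0xbc, 0x8e]
t3 = [0x8e, 0xbc, 0xae, 0xf8, 0xa6, 0x8e, 0xc0, 0xa6]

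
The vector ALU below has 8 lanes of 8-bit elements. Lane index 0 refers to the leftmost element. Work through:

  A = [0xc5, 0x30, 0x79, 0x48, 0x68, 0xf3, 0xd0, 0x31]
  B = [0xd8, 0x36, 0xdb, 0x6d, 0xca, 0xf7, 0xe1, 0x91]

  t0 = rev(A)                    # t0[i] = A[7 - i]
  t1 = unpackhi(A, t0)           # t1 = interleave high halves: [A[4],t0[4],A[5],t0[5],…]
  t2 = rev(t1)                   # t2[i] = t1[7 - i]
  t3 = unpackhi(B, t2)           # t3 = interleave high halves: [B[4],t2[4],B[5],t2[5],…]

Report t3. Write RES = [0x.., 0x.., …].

t0 = [0x31, 0xd0, 0xf3, 0x68, 0x48, 0x79, 0x30, 0xc5]
t1 = [0x68, 0x48, 0xf3, 0x79, 0xd0, 0x30, 0x31, 0xc5]
t2 = [0xc5, 0x31, 0x30, 0xd0, 0x79, 0xf3, 0x48, 0x68]
t3 = [0xca, 0x79, 0xf7, 0xf3, 0xe1, 0x48, 0x91, 0x68]

RES = [0xca, 0x79, 0xf7, 0xf3, 0xe1, 0x48, 0x91, 0x68]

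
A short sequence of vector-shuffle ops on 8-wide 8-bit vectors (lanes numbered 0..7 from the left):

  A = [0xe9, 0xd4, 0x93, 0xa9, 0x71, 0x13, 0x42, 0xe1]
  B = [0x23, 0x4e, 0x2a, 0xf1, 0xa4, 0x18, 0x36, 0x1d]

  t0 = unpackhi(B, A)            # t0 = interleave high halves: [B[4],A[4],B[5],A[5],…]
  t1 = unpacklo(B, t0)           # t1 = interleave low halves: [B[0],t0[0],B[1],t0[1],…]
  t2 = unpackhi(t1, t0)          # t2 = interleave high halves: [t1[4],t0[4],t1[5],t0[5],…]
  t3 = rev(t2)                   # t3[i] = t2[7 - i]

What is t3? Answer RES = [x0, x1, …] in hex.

RES = [0xe1, 0x13, 0x1d, 0xf1, 0x42, 0x18, 0x36, 0x2a]

→ t0 |a4|71|18|13|36|42|1d|e1|
→ t1 |23|a4|4e|71|2a|18|f1|13|
→ t2 |2a|36|18|42|f1|1d|13|e1|
→ t3 |e1|13|1d|f1|42|18|36|2a|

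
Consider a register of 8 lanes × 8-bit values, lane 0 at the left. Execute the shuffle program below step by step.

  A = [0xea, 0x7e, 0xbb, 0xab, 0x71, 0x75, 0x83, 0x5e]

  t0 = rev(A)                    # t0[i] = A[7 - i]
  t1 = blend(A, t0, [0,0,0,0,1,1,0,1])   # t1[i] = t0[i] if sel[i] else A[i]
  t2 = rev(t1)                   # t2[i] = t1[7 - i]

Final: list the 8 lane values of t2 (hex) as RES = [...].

RES = [0xea, 0x83, 0xbb, 0xab, 0xab, 0xbb, 0x7e, 0xea]

t0 = [0x5e, 0x83, 0x75, 0x71, 0xab, 0xbb, 0x7e, 0xea]
t1 = [0xea, 0x7e, 0xbb, 0xab, 0xab, 0xbb, 0x83, 0xea]
t2 = [0xea, 0x83, 0xbb, 0xab, 0xab, 0xbb, 0x7e, 0xea]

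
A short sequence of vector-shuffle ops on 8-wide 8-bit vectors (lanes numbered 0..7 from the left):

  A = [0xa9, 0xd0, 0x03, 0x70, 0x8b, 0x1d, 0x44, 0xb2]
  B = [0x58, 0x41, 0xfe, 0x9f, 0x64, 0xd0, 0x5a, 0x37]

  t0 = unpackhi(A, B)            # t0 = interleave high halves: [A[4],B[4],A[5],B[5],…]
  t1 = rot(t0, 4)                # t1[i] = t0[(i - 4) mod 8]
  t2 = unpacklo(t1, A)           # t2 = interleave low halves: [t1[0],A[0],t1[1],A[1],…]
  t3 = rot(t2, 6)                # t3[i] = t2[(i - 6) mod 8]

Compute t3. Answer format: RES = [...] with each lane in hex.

t0 = [0x8b, 0x64, 0x1d, 0xd0, 0x44, 0x5a, 0xb2, 0x37]
t1 = [0x44, 0x5a, 0xb2, 0x37, 0x8b, 0x64, 0x1d, 0xd0]
t2 = [0x44, 0xa9, 0x5a, 0xd0, 0xb2, 0x03, 0x37, 0x70]
t3 = [0x5a, 0xd0, 0xb2, 0x03, 0x37, 0x70, 0x44, 0xa9]

RES = [0x5a, 0xd0, 0xb2, 0x03, 0x37, 0x70, 0x44, 0xa9]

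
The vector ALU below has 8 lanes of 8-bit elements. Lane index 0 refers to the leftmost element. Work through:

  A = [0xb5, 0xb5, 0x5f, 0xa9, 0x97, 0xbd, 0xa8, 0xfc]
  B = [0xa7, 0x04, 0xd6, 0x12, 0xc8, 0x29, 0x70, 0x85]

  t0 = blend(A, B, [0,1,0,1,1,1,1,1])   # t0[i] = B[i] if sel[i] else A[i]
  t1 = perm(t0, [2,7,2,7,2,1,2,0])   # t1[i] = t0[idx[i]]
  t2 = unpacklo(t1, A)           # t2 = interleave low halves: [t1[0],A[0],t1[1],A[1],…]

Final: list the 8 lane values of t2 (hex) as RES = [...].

RES = [0x5f, 0xb5, 0x85, 0xb5, 0x5f, 0x5f, 0x85, 0xa9]

t0 = [0xb5, 0x04, 0x5f, 0x12, 0xc8, 0x29, 0x70, 0x85]
t1 = [0x5f, 0x85, 0x5f, 0x85, 0x5f, 0x04, 0x5f, 0xb5]
t2 = [0x5f, 0xb5, 0x85, 0xb5, 0x5f, 0x5f, 0x85, 0xa9]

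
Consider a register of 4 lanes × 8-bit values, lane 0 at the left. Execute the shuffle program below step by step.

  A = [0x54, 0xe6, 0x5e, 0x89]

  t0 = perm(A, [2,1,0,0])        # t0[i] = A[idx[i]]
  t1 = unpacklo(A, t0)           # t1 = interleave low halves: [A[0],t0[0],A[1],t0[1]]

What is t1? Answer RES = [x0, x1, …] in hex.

→ t0 |5e|e6|54|54|
→ t1 |54|5e|e6|e6|

RES = [ 0x54  0x5e  0xe6  0xe6 ]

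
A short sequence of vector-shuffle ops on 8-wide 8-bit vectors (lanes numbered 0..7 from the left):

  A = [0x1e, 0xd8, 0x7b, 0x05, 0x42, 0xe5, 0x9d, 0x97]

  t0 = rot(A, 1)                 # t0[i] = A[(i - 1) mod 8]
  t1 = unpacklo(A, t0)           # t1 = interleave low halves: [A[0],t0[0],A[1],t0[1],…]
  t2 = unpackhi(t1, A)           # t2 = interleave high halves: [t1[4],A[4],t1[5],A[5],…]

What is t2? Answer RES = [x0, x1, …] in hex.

RES = [0x7b, 0x42, 0xd8, 0xe5, 0x05, 0x9d, 0x7b, 0x97]

  t0: 97 1e d8 7b 05 42 e5 9d
  t1: 1e 97 d8 1e 7b d8 05 7b
  t2: 7b 42 d8 e5 05 9d 7b 97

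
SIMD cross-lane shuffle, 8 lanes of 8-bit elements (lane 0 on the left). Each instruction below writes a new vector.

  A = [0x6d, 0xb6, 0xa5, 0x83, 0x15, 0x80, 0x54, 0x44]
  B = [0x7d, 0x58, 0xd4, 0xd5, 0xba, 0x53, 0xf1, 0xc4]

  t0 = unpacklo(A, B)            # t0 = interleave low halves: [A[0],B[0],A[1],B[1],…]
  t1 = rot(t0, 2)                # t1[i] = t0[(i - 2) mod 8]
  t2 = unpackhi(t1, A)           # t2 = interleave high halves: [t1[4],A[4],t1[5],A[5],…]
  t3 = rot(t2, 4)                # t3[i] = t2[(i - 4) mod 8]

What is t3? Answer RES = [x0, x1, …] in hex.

RES = [ 0xa5  0x54  0xd4  0x44  0xb6  0x15  0x58  0x80 ]

→ t0 |6d|7d|b6|58|a5|d4|83|d5|
→ t1 |83|d5|6d|7d|b6|58|a5|d4|
→ t2 |b6|15|58|80|a5|54|d4|44|
→ t3 |a5|54|d4|44|b6|15|58|80|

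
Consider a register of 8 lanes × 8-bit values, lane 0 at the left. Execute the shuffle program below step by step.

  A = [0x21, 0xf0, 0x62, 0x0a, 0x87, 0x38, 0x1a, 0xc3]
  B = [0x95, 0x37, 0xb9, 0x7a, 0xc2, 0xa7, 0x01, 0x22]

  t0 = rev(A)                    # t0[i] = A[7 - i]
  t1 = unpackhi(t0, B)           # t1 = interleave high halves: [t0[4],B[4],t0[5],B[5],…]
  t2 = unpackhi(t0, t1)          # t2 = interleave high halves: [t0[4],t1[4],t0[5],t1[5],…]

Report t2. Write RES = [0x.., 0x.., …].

RES = [ 0x0a  0xf0  0x62  0x01  0xf0  0x21  0x21  0x22 ]

→ t0 |c3|1a|38|87|0a|62|f0|21|
→ t1 |0a|c2|62|a7|f0|01|21|22|
→ t2 |0a|f0|62|01|f0|21|21|22|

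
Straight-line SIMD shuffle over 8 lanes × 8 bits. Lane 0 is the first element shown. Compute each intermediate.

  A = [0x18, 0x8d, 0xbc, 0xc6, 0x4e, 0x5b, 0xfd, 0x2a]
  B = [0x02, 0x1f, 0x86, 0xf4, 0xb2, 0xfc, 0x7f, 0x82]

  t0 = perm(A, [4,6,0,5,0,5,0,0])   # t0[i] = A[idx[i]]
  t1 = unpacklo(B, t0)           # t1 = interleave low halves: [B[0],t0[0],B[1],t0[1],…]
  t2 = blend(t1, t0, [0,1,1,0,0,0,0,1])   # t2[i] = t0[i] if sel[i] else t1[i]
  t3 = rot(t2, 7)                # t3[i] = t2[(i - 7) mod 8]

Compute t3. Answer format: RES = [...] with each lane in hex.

RES = [0xfd, 0x18, 0xfd, 0x86, 0x18, 0xf4, 0x18, 0x02]

  t0: 4e fd 18 5b 18 5b 18 18
  t1: 02 4e 1f fd 86 18 f4 5b
  t2: 02 fd 18 fd 86 18 f4 18
  t3: fd 18 fd 86 18 f4 18 02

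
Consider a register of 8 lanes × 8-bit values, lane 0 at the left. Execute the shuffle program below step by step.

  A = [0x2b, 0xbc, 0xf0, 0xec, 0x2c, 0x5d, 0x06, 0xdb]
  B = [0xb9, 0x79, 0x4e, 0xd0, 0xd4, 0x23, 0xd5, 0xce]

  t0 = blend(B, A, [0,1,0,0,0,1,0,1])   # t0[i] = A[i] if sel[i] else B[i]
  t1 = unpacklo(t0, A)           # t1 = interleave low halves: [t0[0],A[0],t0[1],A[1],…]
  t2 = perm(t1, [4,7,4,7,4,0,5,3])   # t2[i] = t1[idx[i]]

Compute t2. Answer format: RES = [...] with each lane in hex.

RES = [0x4e, 0xec, 0x4e, 0xec, 0x4e, 0xb9, 0xf0, 0xbc]

→ t0 |b9|bc|4e|d0|d4|5d|d5|db|
→ t1 |b9|2b|bc|bc|4e|f0|d0|ec|
→ t2 |4e|ec|4e|ec|4e|b9|f0|bc|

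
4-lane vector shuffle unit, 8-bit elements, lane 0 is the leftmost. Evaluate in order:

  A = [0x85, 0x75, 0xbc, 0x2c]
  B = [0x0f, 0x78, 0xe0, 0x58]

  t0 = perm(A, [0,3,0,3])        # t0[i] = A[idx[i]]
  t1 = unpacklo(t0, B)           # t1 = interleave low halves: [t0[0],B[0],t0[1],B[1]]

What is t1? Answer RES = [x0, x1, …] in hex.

  t0: 85 2c 85 2c
  t1: 85 0f 2c 78

RES = [0x85, 0x0f, 0x2c, 0x78]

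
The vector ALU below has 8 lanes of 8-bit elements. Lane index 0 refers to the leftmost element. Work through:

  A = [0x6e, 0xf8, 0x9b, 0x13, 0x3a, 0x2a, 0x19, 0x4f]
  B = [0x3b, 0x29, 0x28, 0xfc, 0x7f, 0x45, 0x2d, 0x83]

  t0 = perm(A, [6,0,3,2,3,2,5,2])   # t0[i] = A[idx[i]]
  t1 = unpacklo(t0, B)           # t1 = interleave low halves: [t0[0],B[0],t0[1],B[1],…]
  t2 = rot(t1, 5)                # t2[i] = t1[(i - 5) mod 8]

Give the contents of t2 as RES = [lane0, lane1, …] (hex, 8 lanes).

RES = [0x29, 0x13, 0x28, 0x9b, 0xfc, 0x19, 0x3b, 0x6e]

t0 = [0x19, 0x6e, 0x13, 0x9b, 0x13, 0x9b, 0x2a, 0x9b]
t1 = [0x19, 0x3b, 0x6e, 0x29, 0x13, 0x28, 0x9b, 0xfc]
t2 = [0x29, 0x13, 0x28, 0x9b, 0xfc, 0x19, 0x3b, 0x6e]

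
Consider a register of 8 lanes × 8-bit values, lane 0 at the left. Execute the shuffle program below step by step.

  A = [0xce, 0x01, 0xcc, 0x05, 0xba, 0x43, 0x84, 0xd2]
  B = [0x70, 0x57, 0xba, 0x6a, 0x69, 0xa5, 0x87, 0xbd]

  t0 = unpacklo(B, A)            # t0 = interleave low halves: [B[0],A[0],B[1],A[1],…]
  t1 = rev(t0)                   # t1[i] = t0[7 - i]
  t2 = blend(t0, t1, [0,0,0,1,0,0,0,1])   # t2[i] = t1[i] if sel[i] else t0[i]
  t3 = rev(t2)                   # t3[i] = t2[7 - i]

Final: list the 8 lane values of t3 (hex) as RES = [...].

RES = [0x70, 0x6a, 0xcc, 0xba, 0xba, 0x57, 0xce, 0x70]

→ t0 |70|ce|57|01|ba|cc|6a|05|
→ t1 |05|6a|cc|ba|01|57|ce|70|
→ t2 |70|ce|57|ba|ba|cc|6a|70|
→ t3 |70|6a|cc|ba|ba|57|ce|70|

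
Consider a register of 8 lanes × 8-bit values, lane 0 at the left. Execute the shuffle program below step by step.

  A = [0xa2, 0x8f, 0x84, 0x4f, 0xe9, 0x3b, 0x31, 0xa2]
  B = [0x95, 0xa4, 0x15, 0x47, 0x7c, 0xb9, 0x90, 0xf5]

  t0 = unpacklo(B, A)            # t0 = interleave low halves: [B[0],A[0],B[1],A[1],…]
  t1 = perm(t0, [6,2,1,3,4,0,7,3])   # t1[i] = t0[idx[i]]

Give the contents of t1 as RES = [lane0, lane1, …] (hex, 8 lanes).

  t0: 95 a2 a4 8f 15 84 47 4f
  t1: 47 a4 a2 8f 15 95 4f 8f

RES = [ 0x47  0xa4  0xa2  0x8f  0x15  0x95  0x4f  0x8f ]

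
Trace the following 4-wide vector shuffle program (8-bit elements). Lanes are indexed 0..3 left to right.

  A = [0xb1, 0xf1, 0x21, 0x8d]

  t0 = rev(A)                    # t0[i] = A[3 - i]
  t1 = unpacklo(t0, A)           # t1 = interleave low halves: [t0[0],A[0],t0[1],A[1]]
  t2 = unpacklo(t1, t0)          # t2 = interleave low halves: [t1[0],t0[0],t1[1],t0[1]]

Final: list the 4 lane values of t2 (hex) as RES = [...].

  t0: 8d 21 f1 b1
  t1: 8d b1 21 f1
  t2: 8d 8d b1 21

RES = [0x8d, 0x8d, 0xb1, 0x21]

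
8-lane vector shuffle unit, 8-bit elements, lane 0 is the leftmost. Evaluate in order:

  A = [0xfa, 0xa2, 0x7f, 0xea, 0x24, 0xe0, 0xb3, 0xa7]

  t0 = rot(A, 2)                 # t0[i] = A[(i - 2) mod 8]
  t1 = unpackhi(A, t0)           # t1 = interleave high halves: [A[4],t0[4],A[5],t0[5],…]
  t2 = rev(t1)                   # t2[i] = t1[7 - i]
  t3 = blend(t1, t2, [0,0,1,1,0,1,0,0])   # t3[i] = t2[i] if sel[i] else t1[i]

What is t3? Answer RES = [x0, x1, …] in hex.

t0 = [0xb3, 0xa7, 0xfa, 0xa2, 0x7f, 0xea, 0x24, 0xe0]
t1 = [0x24, 0x7f, 0xe0, 0xea, 0xb3, 0x24, 0xa7, 0xe0]
t2 = [0xe0, 0xa7, 0x24, 0xb3, 0xea, 0xe0, 0x7f, 0x24]
t3 = [0x24, 0x7f, 0x24, 0xb3, 0xb3, 0xe0, 0xa7, 0xe0]

RES = [ 0x24  0x7f  0x24  0xb3  0xb3  0xe0  0xa7  0xe0 ]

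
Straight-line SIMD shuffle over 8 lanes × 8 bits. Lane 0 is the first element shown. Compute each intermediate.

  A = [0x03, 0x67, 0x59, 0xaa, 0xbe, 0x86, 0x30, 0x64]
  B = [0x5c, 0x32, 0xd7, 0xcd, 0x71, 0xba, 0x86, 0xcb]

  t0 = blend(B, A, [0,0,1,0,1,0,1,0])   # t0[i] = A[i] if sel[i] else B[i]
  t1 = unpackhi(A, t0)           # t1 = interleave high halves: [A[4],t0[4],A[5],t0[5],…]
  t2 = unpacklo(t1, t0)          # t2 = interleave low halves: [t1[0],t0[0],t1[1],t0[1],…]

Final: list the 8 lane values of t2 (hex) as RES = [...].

RES = [0xbe, 0x5c, 0xbe, 0x32, 0x86, 0x59, 0xba, 0xcd]

→ t0 |5c|32|59|cd|be|ba|30|cb|
→ t1 |be|be|86|ba|30|30|64|cb|
→ t2 |be|5c|be|32|86|59|ba|cd|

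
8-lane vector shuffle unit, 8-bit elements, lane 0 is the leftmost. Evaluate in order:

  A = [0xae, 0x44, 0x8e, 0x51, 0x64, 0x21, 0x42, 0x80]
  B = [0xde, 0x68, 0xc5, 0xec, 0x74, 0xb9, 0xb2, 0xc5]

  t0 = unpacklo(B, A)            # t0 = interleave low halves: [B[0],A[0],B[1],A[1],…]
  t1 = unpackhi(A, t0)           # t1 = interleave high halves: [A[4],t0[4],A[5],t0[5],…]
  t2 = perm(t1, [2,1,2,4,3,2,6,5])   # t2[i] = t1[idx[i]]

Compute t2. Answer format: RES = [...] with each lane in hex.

  t0: de ae 68 44 c5 8e ec 51
  t1: 64 c5 21 8e 42 ec 80 51
  t2: 21 c5 21 42 8e 21 80 ec

RES = [0x21, 0xc5, 0x21, 0x42, 0x8e, 0x21, 0x80, 0xec]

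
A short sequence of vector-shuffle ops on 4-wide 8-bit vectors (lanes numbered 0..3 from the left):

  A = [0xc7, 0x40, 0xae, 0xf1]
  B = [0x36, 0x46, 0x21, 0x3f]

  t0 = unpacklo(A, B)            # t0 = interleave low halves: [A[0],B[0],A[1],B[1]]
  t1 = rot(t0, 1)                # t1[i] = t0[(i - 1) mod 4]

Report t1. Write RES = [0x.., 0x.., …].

RES = [0x46, 0xc7, 0x36, 0x40]

t0 = [0xc7, 0x36, 0x40, 0x46]
t1 = [0x46, 0xc7, 0x36, 0x40]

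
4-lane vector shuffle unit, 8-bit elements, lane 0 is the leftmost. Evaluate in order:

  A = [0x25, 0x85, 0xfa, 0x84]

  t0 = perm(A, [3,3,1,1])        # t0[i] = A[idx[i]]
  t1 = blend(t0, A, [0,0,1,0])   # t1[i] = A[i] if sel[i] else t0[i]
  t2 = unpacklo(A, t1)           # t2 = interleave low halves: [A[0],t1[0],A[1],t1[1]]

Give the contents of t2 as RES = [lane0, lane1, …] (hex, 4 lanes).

  t0: 84 84 85 85
  t1: 84 84 fa 85
  t2: 25 84 85 84

RES = [0x25, 0x84, 0x85, 0x84]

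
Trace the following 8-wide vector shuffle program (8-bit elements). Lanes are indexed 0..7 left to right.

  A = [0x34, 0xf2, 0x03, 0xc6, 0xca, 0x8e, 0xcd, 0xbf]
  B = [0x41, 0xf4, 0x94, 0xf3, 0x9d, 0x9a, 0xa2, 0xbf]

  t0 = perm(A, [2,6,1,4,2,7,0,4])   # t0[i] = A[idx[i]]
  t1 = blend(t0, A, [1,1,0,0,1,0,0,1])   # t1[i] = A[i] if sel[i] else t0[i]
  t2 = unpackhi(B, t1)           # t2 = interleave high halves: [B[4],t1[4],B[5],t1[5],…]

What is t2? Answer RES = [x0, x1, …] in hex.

RES = [0x9d, 0xca, 0x9a, 0xbf, 0xa2, 0x34, 0xbf, 0xbf]

→ t0 |03|cd|f2|ca|03|bf|34|ca|
→ t1 |34|f2|f2|ca|ca|bf|34|bf|
→ t2 |9d|ca|9a|bf|a2|34|bf|bf|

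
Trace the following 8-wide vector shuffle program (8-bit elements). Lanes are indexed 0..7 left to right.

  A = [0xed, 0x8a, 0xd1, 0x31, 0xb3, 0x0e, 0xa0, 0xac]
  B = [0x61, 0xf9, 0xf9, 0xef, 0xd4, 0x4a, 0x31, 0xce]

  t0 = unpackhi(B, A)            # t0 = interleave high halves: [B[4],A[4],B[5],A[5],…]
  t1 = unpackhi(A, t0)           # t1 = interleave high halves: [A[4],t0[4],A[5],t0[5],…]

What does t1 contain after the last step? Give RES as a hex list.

RES = [0xb3, 0x31, 0x0e, 0xa0, 0xa0, 0xce, 0xac, 0xac]

t0 = [0xd4, 0xb3, 0x4a, 0x0e, 0x31, 0xa0, 0xce, 0xac]
t1 = [0xb3, 0x31, 0x0e, 0xa0, 0xa0, 0xce, 0xac, 0xac]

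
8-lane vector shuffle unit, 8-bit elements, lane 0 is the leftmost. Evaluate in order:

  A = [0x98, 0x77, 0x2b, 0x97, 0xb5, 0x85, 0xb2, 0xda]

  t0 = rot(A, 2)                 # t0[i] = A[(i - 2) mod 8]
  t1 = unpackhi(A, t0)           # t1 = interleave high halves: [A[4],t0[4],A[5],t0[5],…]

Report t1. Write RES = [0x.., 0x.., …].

→ t0 |b2|da|98|77|2b|97|b5|85|
→ t1 |b5|2b|85|97|b2|b5|da|85|

RES = [ 0xb5  0x2b  0x85  0x97  0xb2  0xb5  0xda  0x85 ]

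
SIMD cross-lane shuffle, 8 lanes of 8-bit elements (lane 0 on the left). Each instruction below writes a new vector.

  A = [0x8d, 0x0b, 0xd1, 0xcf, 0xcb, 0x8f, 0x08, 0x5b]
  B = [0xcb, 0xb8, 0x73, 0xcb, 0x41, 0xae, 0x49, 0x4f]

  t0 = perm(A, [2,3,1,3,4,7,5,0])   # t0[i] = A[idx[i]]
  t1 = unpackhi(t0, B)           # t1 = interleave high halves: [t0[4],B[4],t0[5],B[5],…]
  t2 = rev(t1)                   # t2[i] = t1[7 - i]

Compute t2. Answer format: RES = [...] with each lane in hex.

t0 = [0xd1, 0xcf, 0x0b, 0xcf, 0xcb, 0x5b, 0x8f, 0x8d]
t1 = [0xcb, 0x41, 0x5b, 0xae, 0x8f, 0x49, 0x8d, 0x4f]
t2 = [0x4f, 0x8d, 0x49, 0x8f, 0xae, 0x5b, 0x41, 0xcb]

RES = [ 0x4f  0x8d  0x49  0x8f  0xae  0x5b  0x41  0xcb ]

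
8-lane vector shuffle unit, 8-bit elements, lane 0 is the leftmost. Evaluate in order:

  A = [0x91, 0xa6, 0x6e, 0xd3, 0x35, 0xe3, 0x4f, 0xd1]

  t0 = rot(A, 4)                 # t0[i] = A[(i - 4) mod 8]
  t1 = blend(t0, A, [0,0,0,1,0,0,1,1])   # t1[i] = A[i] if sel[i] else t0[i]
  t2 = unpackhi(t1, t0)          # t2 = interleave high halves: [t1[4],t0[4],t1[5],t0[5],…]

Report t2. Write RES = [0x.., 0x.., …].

RES = [0x91, 0x91, 0xa6, 0xa6, 0x4f, 0x6e, 0xd1, 0xd3]

→ t0 |35|e3|4f|d1|91|a6|6e|d3|
→ t1 |35|e3|4f|d3|91|a6|4f|d1|
→ t2 |91|91|a6|a6|4f|6e|d1|d3|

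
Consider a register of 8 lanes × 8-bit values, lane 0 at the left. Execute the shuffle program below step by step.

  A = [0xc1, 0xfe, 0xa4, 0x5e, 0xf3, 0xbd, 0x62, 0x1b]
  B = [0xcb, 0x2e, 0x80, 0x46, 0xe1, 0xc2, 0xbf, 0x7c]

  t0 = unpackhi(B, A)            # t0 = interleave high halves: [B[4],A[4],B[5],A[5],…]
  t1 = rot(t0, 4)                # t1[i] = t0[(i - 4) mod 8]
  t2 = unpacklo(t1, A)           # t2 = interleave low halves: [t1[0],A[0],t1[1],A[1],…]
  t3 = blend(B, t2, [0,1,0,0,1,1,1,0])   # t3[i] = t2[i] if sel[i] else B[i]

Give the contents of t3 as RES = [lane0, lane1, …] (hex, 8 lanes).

→ t0 |e1|f3|c2|bd|bf|62|7c|1b|
→ t1 |bf|62|7c|1b|e1|f3|c2|bd|
→ t2 |bf|c1|62|fe|7c|a4|1b|5e|
→ t3 |cb|c1|80|46|7c|a4|1b|7c|

RES = [0xcb, 0xc1, 0x80, 0x46, 0x7c, 0xa4, 0x1b, 0x7c]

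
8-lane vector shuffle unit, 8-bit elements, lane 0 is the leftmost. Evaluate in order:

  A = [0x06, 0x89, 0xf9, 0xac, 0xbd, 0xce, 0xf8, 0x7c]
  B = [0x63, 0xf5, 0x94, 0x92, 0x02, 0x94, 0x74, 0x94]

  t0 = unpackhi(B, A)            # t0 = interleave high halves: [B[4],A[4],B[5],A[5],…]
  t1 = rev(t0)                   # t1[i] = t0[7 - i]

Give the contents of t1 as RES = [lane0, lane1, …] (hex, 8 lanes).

  t0: 02 bd 94 ce 74 f8 94 7c
  t1: 7c 94 f8 74 ce 94 bd 02

RES = [ 0x7c  0x94  0xf8  0x74  0xce  0x94  0xbd  0x02 ]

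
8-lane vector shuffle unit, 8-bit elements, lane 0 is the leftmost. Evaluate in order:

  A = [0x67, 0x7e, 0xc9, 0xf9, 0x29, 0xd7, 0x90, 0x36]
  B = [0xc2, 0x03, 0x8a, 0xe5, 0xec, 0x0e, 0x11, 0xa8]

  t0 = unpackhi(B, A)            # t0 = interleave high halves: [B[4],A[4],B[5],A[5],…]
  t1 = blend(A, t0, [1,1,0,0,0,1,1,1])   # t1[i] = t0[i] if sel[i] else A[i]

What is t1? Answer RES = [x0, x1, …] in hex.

t0 = [0xec, 0x29, 0x0e, 0xd7, 0x11, 0x90, 0xa8, 0x36]
t1 = [0xec, 0x29, 0xc9, 0xf9, 0x29, 0x90, 0xa8, 0x36]

RES = [ 0xec  0x29  0xc9  0xf9  0x29  0x90  0xa8  0x36 ]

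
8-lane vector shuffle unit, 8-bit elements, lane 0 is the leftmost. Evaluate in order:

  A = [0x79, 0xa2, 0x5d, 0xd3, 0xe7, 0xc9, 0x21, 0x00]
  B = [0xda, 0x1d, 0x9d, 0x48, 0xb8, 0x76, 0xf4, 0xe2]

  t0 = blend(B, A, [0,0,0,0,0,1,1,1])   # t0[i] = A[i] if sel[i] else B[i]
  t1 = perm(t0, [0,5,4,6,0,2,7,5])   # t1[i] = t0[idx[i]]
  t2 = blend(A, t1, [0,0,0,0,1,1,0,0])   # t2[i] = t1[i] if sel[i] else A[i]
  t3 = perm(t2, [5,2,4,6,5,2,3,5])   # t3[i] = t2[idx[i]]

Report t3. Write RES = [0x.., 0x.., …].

  t0: da 1d 9d 48 b8 c9 21 00
  t1: da c9 b8 21 da 9d 00 c9
  t2: 79 a2 5d d3 da 9d 21 00
  t3: 9d 5d da 21 9d 5d d3 9d

RES = [0x9d, 0x5d, 0xda, 0x21, 0x9d, 0x5d, 0xd3, 0x9d]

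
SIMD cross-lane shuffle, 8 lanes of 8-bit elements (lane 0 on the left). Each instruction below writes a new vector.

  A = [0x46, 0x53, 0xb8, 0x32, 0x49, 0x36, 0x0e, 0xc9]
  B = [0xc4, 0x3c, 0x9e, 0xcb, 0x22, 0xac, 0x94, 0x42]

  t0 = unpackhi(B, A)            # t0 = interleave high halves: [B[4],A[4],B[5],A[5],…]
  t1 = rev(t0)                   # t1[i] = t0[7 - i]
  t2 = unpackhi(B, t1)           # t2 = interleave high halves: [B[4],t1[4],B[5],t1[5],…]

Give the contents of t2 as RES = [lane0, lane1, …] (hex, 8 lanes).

RES = [0x22, 0x36, 0xac, 0xac, 0x94, 0x49, 0x42, 0x22]

  t0: 22 49 ac 36 94 0e 42 c9
  t1: c9 42 0e 94 36 ac 49 22
  t2: 22 36 ac ac 94 49 42 22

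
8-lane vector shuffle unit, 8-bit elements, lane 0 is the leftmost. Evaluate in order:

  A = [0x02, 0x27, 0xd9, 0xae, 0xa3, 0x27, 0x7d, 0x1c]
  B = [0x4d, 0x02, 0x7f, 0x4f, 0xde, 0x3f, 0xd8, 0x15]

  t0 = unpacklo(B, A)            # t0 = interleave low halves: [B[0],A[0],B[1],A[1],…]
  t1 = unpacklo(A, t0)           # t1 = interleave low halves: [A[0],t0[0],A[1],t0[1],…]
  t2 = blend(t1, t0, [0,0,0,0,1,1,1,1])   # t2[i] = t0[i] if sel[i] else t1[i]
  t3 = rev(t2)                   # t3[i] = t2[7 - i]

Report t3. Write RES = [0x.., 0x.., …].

RES = [0xae, 0x4f, 0xd9, 0x7f, 0x02, 0x27, 0x4d, 0x02]

→ t0 |4d|02|02|27|7f|d9|4f|ae|
→ t1 |02|4d|27|02|d9|02|ae|27|
→ t2 |02|4d|27|02|7f|d9|4f|ae|
→ t3 |ae|4f|d9|7f|02|27|4d|02|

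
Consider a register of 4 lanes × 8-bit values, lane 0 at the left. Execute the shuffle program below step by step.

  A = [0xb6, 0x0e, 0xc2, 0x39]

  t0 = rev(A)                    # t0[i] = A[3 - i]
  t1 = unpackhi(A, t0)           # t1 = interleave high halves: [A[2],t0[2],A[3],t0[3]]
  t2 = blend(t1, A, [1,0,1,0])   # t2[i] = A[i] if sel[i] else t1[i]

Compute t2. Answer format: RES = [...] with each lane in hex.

RES = [ 0xb6  0x0e  0xc2  0xb6 ]

t0 = [0x39, 0xc2, 0x0e, 0xb6]
t1 = [0xc2, 0x0e, 0x39, 0xb6]
t2 = [0xb6, 0x0e, 0xc2, 0xb6]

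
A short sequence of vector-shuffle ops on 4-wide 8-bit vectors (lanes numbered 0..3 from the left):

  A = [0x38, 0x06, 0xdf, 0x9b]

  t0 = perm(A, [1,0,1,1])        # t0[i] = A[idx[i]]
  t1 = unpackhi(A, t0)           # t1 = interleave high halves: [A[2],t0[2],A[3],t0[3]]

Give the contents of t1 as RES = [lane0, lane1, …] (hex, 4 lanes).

→ t0 |06|38|06|06|
→ t1 |df|06|9b|06|

RES = [0xdf, 0x06, 0x9b, 0x06]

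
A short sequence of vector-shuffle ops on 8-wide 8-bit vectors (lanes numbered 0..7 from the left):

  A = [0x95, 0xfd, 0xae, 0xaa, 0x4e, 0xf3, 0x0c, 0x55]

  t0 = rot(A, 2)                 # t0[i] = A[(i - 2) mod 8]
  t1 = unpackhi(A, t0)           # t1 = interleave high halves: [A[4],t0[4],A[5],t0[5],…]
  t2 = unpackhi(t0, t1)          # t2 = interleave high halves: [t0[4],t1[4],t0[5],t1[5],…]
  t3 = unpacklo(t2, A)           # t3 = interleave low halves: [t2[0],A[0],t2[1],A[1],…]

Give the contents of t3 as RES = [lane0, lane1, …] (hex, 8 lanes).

→ t0 |0c|55|95|fd|ae|aa|4e|f3|
→ t1 |4e|ae|f3|aa|0c|4e|55|f3|
→ t2 |ae|0c|aa|4e|4e|55|f3|f3|
→ t3 |ae|95|0c|fd|aa|ae|4e|aa|

RES = [ 0xae  0x95  0x0c  0xfd  0xaa  0xae  0x4e  0xaa ]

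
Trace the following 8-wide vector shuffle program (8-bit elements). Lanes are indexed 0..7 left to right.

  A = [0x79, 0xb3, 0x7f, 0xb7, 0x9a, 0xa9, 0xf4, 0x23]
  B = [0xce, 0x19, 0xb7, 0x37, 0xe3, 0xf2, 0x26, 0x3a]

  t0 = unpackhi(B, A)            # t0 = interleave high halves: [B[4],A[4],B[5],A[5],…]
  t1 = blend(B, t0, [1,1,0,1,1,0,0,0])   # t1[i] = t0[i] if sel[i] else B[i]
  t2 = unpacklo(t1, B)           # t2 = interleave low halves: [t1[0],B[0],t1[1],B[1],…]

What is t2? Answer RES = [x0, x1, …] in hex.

  t0: e3 9a f2 a9 26 f4 3a 23
  t1: e3 9a b7 a9 26 f2 26 3a
  t2: e3 ce 9a 19 b7 b7 a9 37

RES = [0xe3, 0xce, 0x9a, 0x19, 0xb7, 0xb7, 0xa9, 0x37]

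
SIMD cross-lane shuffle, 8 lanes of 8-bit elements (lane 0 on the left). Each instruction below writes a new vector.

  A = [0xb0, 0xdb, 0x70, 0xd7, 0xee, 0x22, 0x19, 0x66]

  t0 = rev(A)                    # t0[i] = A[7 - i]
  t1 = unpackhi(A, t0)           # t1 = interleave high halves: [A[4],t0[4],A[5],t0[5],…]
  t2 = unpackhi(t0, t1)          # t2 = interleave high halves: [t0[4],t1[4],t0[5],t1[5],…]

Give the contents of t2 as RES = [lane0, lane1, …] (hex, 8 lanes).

RES = [ 0xd7  0x19  0x70  0xdb  0xdb  0x66  0xb0  0xb0 ]

→ t0 |66|19|22|ee|d7|70|db|b0|
→ t1 |ee|d7|22|70|19|db|66|b0|
→ t2 |d7|19|70|db|db|66|b0|b0|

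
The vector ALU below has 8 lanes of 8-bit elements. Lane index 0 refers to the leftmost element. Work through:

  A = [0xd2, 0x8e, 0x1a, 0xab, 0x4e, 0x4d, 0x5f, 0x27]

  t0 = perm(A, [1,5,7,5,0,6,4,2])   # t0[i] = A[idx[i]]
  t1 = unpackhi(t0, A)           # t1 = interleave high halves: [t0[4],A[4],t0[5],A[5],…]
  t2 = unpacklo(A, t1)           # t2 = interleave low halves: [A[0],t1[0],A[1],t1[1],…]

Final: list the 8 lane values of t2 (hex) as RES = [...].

→ t0 |8e|4d|27|4d|d2|5f|4e|1a|
→ t1 |d2|4e|5f|4d|4e|5f|1a|27|
→ t2 |d2|d2|8e|4e|1a|5f|ab|4d|

RES = [ 0xd2  0xd2  0x8e  0x4e  0x1a  0x5f  0xab  0x4d ]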